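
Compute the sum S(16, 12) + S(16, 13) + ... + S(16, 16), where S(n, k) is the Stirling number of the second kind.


By definition, S(n, k) counts partitions of an n-set into exactly k nonempty blocks.
Computing row n = 16 for k = 12..16:
S(16, k): 2757118, 165620, 6020, 120, 1
Sum = 2928879.

2928879


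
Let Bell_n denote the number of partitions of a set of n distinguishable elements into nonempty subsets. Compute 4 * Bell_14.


Bell_14 can be computed from the Bell triangle or from Dobinski's identity Bell_n = (1/e) * sum_{k>=0} k^n / k!.
Computing Bell_14 = 190899322.
Then 4 * 190899322 = 763597288.

763597288


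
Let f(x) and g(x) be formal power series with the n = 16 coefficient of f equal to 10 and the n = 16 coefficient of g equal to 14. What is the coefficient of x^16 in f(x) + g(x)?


Addition of formal power series is termwise.
The coefficient of x^16 in f + g = 10 + 14
= 24

24


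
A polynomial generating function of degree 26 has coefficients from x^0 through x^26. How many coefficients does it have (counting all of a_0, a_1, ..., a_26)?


A polynomial of degree 26 takes the form a_0 + a_1 x + ... + a_26 x^26.
The number of coefficients is 26 + 1 = 27.

27


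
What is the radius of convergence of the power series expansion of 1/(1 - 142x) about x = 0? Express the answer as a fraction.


Expanding 1/(1 - 142x) = sum_{k>=0} 142^k x^k, the series converges when |142x| < 1, i.e., |x| < 1/142.
So the radius of convergence is 1/142 = 1/142.

1/142


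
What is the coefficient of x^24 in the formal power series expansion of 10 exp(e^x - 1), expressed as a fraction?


exp(e^x - 1) is the exponential generating function for the Bell numbers Bell_k: exp(e^x - 1) = sum_{k>=0} Bell_k x^k / k!.
So the coefficient of x^24 in 10 exp(e^x - 1) is 10 Bell_24 / 24!.
Computing: Bell_24 = 445958869294805289 and 24! = 620448401733239439360000, giving
10 * 445958869294805289/620448401733239439360000 = 148652956431601763/20681613391107981312000.

148652956431601763/20681613391107981312000


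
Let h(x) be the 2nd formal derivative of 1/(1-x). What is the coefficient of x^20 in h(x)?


Differentiating 2 times: d^2/dx^2 [1/(1-x)] = 2!/(1-x)^3.
The expansion 1/(1-x)^3 = sum_{k>=0} C(k+2, 2) x^k, so the coefficient of x^n in 2!/(1-x)^3 is 2! * C(n+2, 2).
For n = 20: 2 * C(22, 2) = 2 * 231 = 462

462


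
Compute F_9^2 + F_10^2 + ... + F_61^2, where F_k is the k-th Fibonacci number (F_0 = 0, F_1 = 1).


There is a standard identity sum_{k=0}^{N} F_k^2 = F_N * F_{N+1} (proved inductively from the telescoping relation F_k^2 = F_k F_{k+1} - F_{k-1} F_k). Then
sum_{k=9}^{61} F_k^2 = F_61 F_62 - F_8 F_9.
Computing: F_61 = 2504730781961, F_62 = 4052739537881, F_8 = 21, F_9 = 34.
Sum = 2504730781961 * 4052739537881 - 21 * 34 = 10151021471800938910963927.

10151021471800938910963927


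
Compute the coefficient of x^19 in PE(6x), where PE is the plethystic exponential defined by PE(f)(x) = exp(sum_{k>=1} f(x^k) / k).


With f(x) = 6x, the exponent is sum_{k>=1} 6 x^k / k = 6 * (-ln(1 - x)). Exponentiating:
PE(6x) = exp(-6 ln(1 - x)) = 1/(1 - x)^6.
By the negative binomial expansion, [x^n] 1/(1 - x)^6 = C(n + 5, 5).
For n = 19: C(24, 5) = 42504.

42504


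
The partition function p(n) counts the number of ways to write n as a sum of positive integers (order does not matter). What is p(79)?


Using the generating function prod_{k>=1} 1/(1-x^k), we compute p(79).
By dynamic programming over parts 1 through 79:
p(79) = 13848650

13848650


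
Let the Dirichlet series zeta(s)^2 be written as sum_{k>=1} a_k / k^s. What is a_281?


The Dirichlet convolution of the constant function 1 with itself gives (1 * 1)(k) = sum_{d | k} 1 = d(k), the number of positive divisors of k.
Since zeta(s) = sum_{k>=1} 1/k^s, we have zeta(s)^2 = sum_{k>=1} d(k)/k^s, so a_k = d(k).
For k = 281: the divisors are 1, 281.
Count = 2.

2


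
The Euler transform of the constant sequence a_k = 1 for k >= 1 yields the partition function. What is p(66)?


The Euler transform converts the sequence a_k = 1 into the number of integer partitions.
Using the recurrence or dynamic programming:
p(66) = 2323520

2323520


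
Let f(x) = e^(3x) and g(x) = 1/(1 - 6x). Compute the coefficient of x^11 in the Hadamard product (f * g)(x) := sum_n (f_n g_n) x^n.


Expanding: f_k = 3^k/k! (from e^(3x)) and g_k = 6^k (from 1/(1 - 6x)). So the Hadamard coefficient (f * g)_k = 3^k 6^k / k! = (18)^k / k!.
For k = 11: 18^11/11! = 64268410079232/39916800 = 3099363912/1925.

3099363912/1925


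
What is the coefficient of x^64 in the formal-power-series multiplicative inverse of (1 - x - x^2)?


Let the inverse be f(x) = sum_{k>=0} a_k x^k. From f(x) * (1 - x - x^2) = 1 and matching coefficients:
 x^0: a_0 = 1.
 x^1: a_1 - a_0 = 0, so a_1 = 1.
 x^k (k >= 2): a_k - a_{k-1} - a_{k-2} = 0, i.e. a_k = a_{k-1} + a_{k-2}.
This is the Fibonacci-type recurrence shifted so that a_0 = a_1 = 1.
Iterating: a_0=1, a_1=1, a_2=2, a_3=3, a_4=5, a_5=8, a_6=13, a_7=21, a_8=34, a_9=55, ...
a_64 = 17167680177565.

17167680177565


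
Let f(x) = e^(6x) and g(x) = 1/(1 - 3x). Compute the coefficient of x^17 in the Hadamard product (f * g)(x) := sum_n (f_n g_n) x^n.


Expanding: f_k = 6^k/k! (from e^(6x)) and g_k = 3^k (from 1/(1 - 3x)). So the Hadamard coefficient (f * g)_k = 6^k 3^k / k! = (18)^k / k!.
For k = 17: 18^17/17! = 2185911559738696531968/355687428096000 = 91507169819844/14889875.

91507169819844/14889875


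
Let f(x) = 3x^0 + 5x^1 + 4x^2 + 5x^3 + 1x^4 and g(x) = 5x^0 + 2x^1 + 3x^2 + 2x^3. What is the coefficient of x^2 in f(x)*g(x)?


Cauchy product at x^2:
3*3 + 5*2 + 4*5
= 39

39


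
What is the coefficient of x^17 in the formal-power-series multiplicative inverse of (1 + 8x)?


The inverse is 1/(1 + 8x). Apply the geometric identity 1/(1 - y) = sum_{k>=0} y^k with y = -8x:
1/(1 + 8x) = sum_{k>=0} (-8)^k x^k.
So the coefficient of x^17 is (-8)^17 = -2251799813685248.

-2251799813685248


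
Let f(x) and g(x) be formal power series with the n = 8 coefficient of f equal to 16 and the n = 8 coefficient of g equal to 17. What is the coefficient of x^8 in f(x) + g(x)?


Addition of formal power series is termwise.
The coefficient of x^8 in f + g = 16 + 17
= 33

33


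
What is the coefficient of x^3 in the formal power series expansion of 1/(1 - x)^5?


The expansion 1/(1 - x)^r = sum_{k>=0} C(k + r - 1, r - 1) x^k follows from the multiset / negative-binomial theorem (or from repeated differentiation of the geometric series).
For r = 5 and k = 3:
C(7, 4) = 5040 / (24 * 6) = 35.

35


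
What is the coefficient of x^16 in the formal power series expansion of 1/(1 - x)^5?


The negative binomial / multiset identity is
1/(1 - x)^r = sum_{k>=0} C(k + r - 1, r - 1) x^k.
Here r = 5 and k = 16, so the coefficient is
C(16 + 4, 4) = C(20, 4)
= 4845

4845


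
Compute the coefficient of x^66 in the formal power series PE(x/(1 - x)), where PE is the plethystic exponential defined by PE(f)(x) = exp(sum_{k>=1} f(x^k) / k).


For f(x) = x/(1 - x) we have
sum_{k>=1} f(x^k) / k = sum_{k>=1} (1/k) * x^k / (1 - x^k) = sum_{k, m >= 1} x^(k m) / k,
which after exponentiating simplifies to
PE(x/(1 - x)) = prod_{k>=1} 1 / (1 - x^k).
This is the generating function for the partition function p(n), so the coefficient of x^66 is p(66).
Computing p(66) by dynamic programming over parts 1, 2, ..., 66: p(66) = 2323520.

2323520


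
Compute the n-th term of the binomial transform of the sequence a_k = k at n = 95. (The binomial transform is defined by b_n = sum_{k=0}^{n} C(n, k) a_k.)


With a_k = k, b_n = sum_{k=0}^{n} C(n, k) k. Using k * C(n, k) = n * C(n-1, k-1) gives b_n = n * sum_{k>=1} C(n-1, k-1) = n * 2^(n-1).
For n = 95: 95 * 2^94 = 95 * 19807040628566084398385987584 = 1881668859713778017846668820480.

1881668859713778017846668820480


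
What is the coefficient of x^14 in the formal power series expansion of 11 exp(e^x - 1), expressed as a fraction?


exp(e^x - 1) is the exponential generating function for the Bell numbers Bell_k: exp(e^x - 1) = sum_{k>=0} Bell_k x^k / k!.
So the coefficient of x^14 in 11 exp(e^x - 1) is 11 Bell_14 / 14!.
Computing: Bell_14 = 190899322 and 14! = 87178291200, giving
11 * 190899322/87178291200 = 95449661/3962649600.

95449661/3962649600


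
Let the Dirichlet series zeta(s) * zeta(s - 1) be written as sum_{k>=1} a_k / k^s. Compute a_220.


Convolution gives a_k = sum_{d | k} d * 1 = sum_{d | k} d = sigma(k), the sum of positive divisors of k.
For k = 220, the divisors are 1, 2, 4, 5, 10, 11, 20, 22, 44, 55, 110, 220, so
sigma(220) = 1 + 2 + 4 + 5 + 10 + 11 + 20 + 22 + 44 + 55 + 110 + 220 = 504.

504


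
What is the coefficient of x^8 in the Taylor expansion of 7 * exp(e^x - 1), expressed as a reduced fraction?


exp(e^x - 1) = sum_{k>=0} Bell_k x^k / k!, where Bell_k is the k-th Bell number.
So the coefficient of x^8 is 7 * Bell_8 / 8!.
Computing: Bell_8 = 4140 and 8! = 40320, giving
7 * 4140/40320 = 23/32.

23/32


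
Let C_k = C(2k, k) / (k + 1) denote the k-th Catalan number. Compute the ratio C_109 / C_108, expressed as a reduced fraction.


Using C_k = (2k)! / (k! (k+1)!), the ratio C_{k+1}/C_k simplifies to
C_{k+1}/C_k = [(2k+2)! / ((k+1)! (k+2)!)] * [k! (k+1)! / (2k)!]
 = (2k+2)(2k+1) / ((k+1)(k+2)) = 2(2k+1) / (k+2).
For k = 108: 2(2*108 + 1) / (108 + 2) = 434/110 = 217/55.

217/55


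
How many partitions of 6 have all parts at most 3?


Using the generating function (1-x)^(-1)(1-x^2)^(-1)(1-x^3)^(-1),
the coefficient of x^6 counts these restricted partitions.
Result = 7

7


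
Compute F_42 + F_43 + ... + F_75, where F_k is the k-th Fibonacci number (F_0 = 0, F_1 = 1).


Use the identity sum_{k=0}^{N} F_k = F_{N+2} - 1 (which follows from F_{k+2} - F_{k+1} = F_k). Then
sum_{k=42}^{75} F_k = (F_{77} - 1) - (F_{43} - 1) = F_{77} - F_{43}.
Computing: F_{77} = 5527939700884757, F_{43} = 433494437, so
Sum = 5527939700884757 - 433494437 = 5527939267390320.

5527939267390320


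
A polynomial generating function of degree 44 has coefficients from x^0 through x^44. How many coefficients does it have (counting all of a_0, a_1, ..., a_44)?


A polynomial of degree 44 takes the form a_0 + a_1 x + ... + a_44 x^44.
The number of coefficients is 44 + 1 = 45.

45


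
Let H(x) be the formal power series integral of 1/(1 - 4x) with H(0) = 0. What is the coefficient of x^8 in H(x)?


1/(1 - 4x) = sum_{k>=0} 4^k x^k. Integrating termwise with H(0) = 0:
H(x) = sum_{k>=0} 4^k x^(k+1) / (k+1) = sum_{m>=1} 4^(m-1) x^m / m.
For m = 8: 4^7/8 = 16384/8 = 2048.

2048


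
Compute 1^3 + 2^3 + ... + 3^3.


This power sum has a closed form given by Faulhaber's formula
sum_{k=1}^{m} k^p = (1 / (p + 1)) * sum_{j=0}^{p} C(p + 1, j) B_j m^(p + 1 - j),
but for small m direct computation is fastest:
1 + 8 + 27 = 36.

36


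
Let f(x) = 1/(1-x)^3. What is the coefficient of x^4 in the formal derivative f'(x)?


Differentiate: d/dx [ 1/(1-x)^r ] = r / (1-x)^(r+1).
Here r = 3, so f'(x) = 3 / (1-x)^4.
The expansion of 1/(1-x)^(r+1) has coefficient of x^n equal to C(n+r, r).
So the coefficient of x^4 in f'(x) is
3 * C(7, 3) = 3 * 35 = 105

105


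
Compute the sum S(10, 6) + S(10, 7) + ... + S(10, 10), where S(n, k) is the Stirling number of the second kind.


By definition, S(n, k) counts partitions of an n-set into exactly k nonempty blocks.
Computing row n = 10 for k = 6..10:
S(10, k): 22827, 5880, 750, 45, 1
Sum = 29503.

29503


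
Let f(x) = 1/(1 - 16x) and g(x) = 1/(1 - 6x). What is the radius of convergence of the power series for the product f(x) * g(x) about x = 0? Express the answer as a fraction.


The radius of 1/(1 - 16x) is 1/16 (nearest singularity at x = 1/16), and the radius of 1/(1 - 6x) is 1/6.
The product f(x)*g(x) = 1/((1 - 16x)(1 - 6x)) has singularities at both 1/16 and 1/6, so its radius of convergence is the distance to the nearest one:
min(1/16, 1/6) = 1/16.

1/16


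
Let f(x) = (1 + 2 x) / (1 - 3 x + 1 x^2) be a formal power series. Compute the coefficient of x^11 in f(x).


Write f(x) = sum_{k>=0} a_k x^k. Multiplying both sides by 1 - 3 x + 1 x^2 gives
(1 - 3 x + 1 x^2) sum_{k>=0} a_k x^k = 1 + 2 x.
Matching coefficients:
 x^0: a_0 = 1
 x^1: a_1 - 3 a_0 = 2  =>  a_1 = 3*1 + 2 = 5
 x^k (k >= 2): a_k = 3 a_{k-1} - 1 a_{k-2}.
Iterating: a_2 = 14, a_3 = 37, a_4 = 97, a_5 = 254, a_6 = 665, a_7 = 1741, a_8 = 4558, a_9 = 11933, a_10 = 31241, a_11 = 81790.
So the coefficient of x^11 is 81790.

81790


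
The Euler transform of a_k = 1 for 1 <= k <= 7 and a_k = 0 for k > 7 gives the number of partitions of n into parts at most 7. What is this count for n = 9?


Partitions of 9 into parts at most 7:
Using generating function (1-x)^(-1)(1-x^2)^(-1)...(1-x^7)^(-1),
the coefficient of x^9 = 28

28


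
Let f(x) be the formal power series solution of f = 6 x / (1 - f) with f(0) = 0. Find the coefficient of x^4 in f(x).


Apply Lagrange inversion: f = 6 x * phi(f) with phi(t) = 1/(1 - t), so
[x^n] f = 6^n * (1/n) [t^(n-1)] phi(t)^n = 6^n * (1/n) [t^(n-1)] (1 - t)^(-n) = 6^n * (1/n) C(2n - 2, n - 1) = 6^n * C_{n-1}.
For n = 4: C_3 = C(6, 3) / 4 = 20/4 = 5.
With the 6^4 = 1296 factor, the coefficient is 1296 * 5 = 6480.

6480


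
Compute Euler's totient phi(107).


phi(n) counts integers in [1, n] coprime to n. Using the multiplicative formula phi(n) = n * prod_{p | n} (1 - 1/p):
107 = 107, so
phi(107) = 107 * (1 - 1/107) = 106.

106


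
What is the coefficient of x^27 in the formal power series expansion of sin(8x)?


The Maclaurin series is sin(t) = sum_{k>=0} (-1)^k t^(2k+1) / (2k+1)!, so substituting t = 8x, only odd powers of x are nonzero, with coefficient of x^(2k+1) equal to (-1)^k 8^(2k+1) / (2k+1)!.
Write 27 = 2*13 + 1, giving the coefficient (-1)^13 * 8^27 / 27! = -2417851639229258349412352/10888869450418352160768000000 = -288230376151711744/1298054391195577640625.

-288230376151711744/1298054391195577640625


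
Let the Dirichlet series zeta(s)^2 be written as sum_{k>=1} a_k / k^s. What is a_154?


The Dirichlet convolution of the constant function 1 with itself gives (1 * 1)(k) = sum_{d | k} 1 = d(k), the number of positive divisors of k.
Since zeta(s) = sum_{k>=1} 1/k^s, we have zeta(s)^2 = sum_{k>=1} d(k)/k^s, so a_k = d(k).
For k = 154: the divisors are 1, 2, 7, 11, 14, 22, 77, 154.
Count = 8.

8


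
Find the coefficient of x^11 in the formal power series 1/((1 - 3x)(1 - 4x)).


By partial fractions or Cauchy convolution:
The coefficient equals sum_{k=0}^{11} 3^k * 4^(11-k).
= 16245775

16245775


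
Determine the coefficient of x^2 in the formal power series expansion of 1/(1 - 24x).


The geometric series identity gives 1/(1 - c x) = sum_{k>=0} c^k x^k, so the coefficient of x^k is c^k.
Here c = 24 and k = 2.
Computing: 24^2 = 576

576


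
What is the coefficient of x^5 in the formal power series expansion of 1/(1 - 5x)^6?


The general identity 1/(1 - c x)^r = sum_{k>=0} c^k C(k + r - 1, r - 1) x^k follows by substituting y = c x into 1/(1 - y)^r = sum_{k>=0} C(k + r - 1, r - 1) y^k.
For c = 5, r = 6, k = 5:
5^5 * C(10, 5) = 3125 * 252 = 787500.

787500


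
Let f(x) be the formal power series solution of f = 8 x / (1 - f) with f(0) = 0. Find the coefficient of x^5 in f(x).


Apply Lagrange inversion: f = 8 x * phi(f) with phi(t) = 1/(1 - t), so
[x^n] f = 8^n * (1/n) [t^(n-1)] phi(t)^n = 8^n * (1/n) [t^(n-1)] (1 - t)^(-n) = 8^n * (1/n) C(2n - 2, n - 1) = 8^n * C_{n-1}.
For n = 5: C_4 = C(8, 4) / 5 = 70/5 = 14.
With the 8^5 = 32768 factor, the coefficient is 32768 * 14 = 458752.

458752


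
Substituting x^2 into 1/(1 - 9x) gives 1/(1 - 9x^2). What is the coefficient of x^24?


The coefficient of x^(2m) in 1/(1 - 9x^2) is 9^m.
With n = 24 = 2*12, the coefficient is 9^12 = 282429536481.

282429536481


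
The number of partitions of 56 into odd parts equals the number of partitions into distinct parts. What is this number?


Computing partitions of 56 into odd parts (1, 3, 5, ...):
Using the generating function prod_{k>=0} 1/(1-x^(2k+1)),
the count is 7108

7108


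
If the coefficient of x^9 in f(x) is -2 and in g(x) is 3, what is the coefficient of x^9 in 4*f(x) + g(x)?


Scalar multiplication scales coefficients: 4 * -2 = -8.
Then add the g coefficient: -8 + 3
= -5

-5


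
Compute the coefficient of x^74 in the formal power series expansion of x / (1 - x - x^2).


Let f(x) = sum_{k>=0} a_k x^k. Multiplying f(x) * (1 - x - x^2) = x and matching coefficients gives a_0 = 0, a_1 = 1, and a_k = a_{k-1} + a_{k-2} for k >= 2. These are the Fibonacci numbers F_k.
Iterating from F_0 = 0, F_1 = 1:
F_0=0, F_1=1, F_2=1, F_3=2, F_4=3, F_5=5, F_6=8, F_7=13, F_8=21, F_9=34, ...
F_74 = 1304969544928657.

1304969544928657


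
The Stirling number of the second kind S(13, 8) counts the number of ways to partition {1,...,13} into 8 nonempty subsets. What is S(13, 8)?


Using the explicit formula S(n,k) = (1/k!) sum_{j=0}^{k} (-1)^(k-j) C(k,j) j^n:
S(13, 8) = 1899612
Equivalently, S(n,k) is n! times the coefficient of x^n in the EGF (e^x - 1)^k / k!.

1899612


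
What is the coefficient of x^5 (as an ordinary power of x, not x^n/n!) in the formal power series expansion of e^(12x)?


The exponential series is e^y = sum_{k>=0} y^k / k!. Substituting y = 12x gives
e^(12x) = sum_{k>=0} 12^k x^k / k!.
So the coefficient of x^n is a^n/n! with a = 12, n = 5:
12^5 / 5! = 248832/120 = 10368/5

10368/5


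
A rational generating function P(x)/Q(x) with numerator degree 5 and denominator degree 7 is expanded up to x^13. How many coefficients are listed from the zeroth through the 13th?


Expanding up to x^13 gives the coefficients for x^0, x^1, ..., x^13.
That is 13 + 1 = 14 coefficients in total.

14


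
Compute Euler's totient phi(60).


phi(n) counts integers in [1, n] coprime to n. Using the multiplicative formula phi(n) = n * prod_{p | n} (1 - 1/p):
60 = 2^2 * 3 * 5, so
phi(60) = 60 * (1 - 1/2) * (1 - 1/3) * (1 - 1/5) = 16.

16


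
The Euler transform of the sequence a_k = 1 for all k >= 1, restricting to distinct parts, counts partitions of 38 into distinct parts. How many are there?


Partitions of 38 into distinct parts can be computed via generating function.
Product (1+x)(1+x^2)(1+x^3)...
The coefficient of x^38 = 864

864


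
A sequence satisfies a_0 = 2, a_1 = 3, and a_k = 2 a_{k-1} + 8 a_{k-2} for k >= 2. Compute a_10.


The characteristic equation is t^2 - 2 t - 8 = 0, with roots r_1 = 4 and r_2 = -2 (so c_1 = r_1 + r_2, c_2 = -r_1 r_2 as required).
One can use the closed form a_n = A r_1^n + B r_2^n, but direct iteration is more reliable:
a_0 = 2, a_1 = 3, a_2 = 22, a_3 = 68, a_4 = 312, a_5 = 1168, a_6 = 4832, a_7 = 19008, a_8 = 76672, a_9 = 305408, a_10 = 1224192.
So a_10 = 1224192.

1224192


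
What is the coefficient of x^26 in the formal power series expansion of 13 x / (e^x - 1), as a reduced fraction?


The exponential generating function for Bernoulli numbers is
x / (e^x - 1) = sum_{k>=0} B_k x^k / k!.
So the coefficient of x^26 in 13 x / (e^x - 1) is 13 B_26 / 26!.
Computing: B_26 = 8553103/6, 26! = 403291461126605635584000000, giving
13 * 8553103/6 / 403291461126605635584000000 = 657931/14318040039997833216000000.

657931/14318040039997833216000000


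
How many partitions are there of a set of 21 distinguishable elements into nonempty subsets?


Bell_21 can be computed from the Bell triangle or from Dobinski's identity Bell_n = (1/e) * sum_{k>=0} k^n / k!.
Computing Bell_21 = 474869816156751.

474869816156751


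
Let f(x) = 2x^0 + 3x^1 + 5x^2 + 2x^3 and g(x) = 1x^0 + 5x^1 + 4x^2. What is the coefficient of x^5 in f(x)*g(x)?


Cauchy product at x^5:
2*4
= 8

8


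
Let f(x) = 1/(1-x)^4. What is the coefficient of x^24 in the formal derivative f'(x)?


Differentiate: d/dx [ 1/(1-x)^r ] = r / (1-x)^(r+1).
Here r = 4, so f'(x) = 4 / (1-x)^5.
The expansion of 1/(1-x)^(r+1) has coefficient of x^n equal to C(n+r, r).
So the coefficient of x^24 in f'(x) is
4 * C(28, 4) = 4 * 20475 = 81900

81900


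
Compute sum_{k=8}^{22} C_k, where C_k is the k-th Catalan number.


C_8 through C_22: 1430, 4862, 16796, 58786, 208012, 742900, 2674440, 9694845, 35357670, 129644790, 477638700, 1767263190, 6564120420, 24466267020, 91482563640
Sum = 1430 + 4862 + 16796 + 58786 + 208012 + 742900 + 2674440 + 9694845 + 35357670 + 129644790 + 477638700 + 1767263190 + 6564120420 + 24466267020 + 91482563640
= 124936257501

124936257501


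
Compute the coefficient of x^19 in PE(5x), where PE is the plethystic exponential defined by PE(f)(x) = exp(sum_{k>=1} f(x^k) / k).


With f(x) = 5x, the exponent is sum_{k>=1} 5 x^k / k = 5 * (-ln(1 - x)). Exponentiating:
PE(5x) = exp(-5 ln(1 - x)) = 1/(1 - x)^5.
By the negative binomial expansion, [x^n] 1/(1 - x)^5 = C(n + 4, 4).
For n = 19: C(23, 4) = 8855.

8855


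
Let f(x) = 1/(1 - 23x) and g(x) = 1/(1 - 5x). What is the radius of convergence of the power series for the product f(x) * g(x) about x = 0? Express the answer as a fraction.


The radius of 1/(1 - 23x) is 1/23 (nearest singularity at x = 1/23), and the radius of 1/(1 - 5x) is 1/5.
The product f(x)*g(x) = 1/((1 - 23x)(1 - 5x)) has singularities at both 1/23 and 1/5, so its radius of convergence is the distance to the nearest one:
min(1/23, 1/5) = 1/23.

1/23


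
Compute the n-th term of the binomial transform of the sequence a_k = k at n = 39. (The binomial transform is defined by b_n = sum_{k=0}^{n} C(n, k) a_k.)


With a_k = k, b_n = sum_{k=0}^{n} C(n, k) k. Using k * C(n, k) = n * C(n-1, k-1) gives b_n = n * sum_{k>=1} C(n-1, k-1) = n * 2^(n-1).
For n = 39: 39 * 2^38 = 39 * 274877906944 = 10720238370816.

10720238370816


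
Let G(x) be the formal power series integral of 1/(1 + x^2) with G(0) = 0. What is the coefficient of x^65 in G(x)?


1/(1 + x^2) = sum_{j>=0} (-1)^j x^(2j). Integrating termwise with G(0) = 0:
G(x) = sum_{j>=0} (-1)^j x^(2j+1) / (2j+1) = arctan(x).
Only odd powers are nonzero. For x^65 write 65 = 2*32 + 1, giving
(-1)^32 / 65 = 1/65 = 1/65.

1/65


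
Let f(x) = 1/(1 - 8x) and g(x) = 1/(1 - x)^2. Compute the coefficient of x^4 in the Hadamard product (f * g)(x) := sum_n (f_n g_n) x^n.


f has coefficients f_k = 8^k. For g = 1/(1 - x)^2 the coefficient is g_k = C(k + 1, 1) = k + 1. The Hadamard coefficient is (f * g)_k = 8^k * (k + 1).
For k = 4: 8^4 * 5 = 4096 * 5 = 20480.

20480


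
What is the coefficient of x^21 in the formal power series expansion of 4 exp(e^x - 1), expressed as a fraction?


exp(e^x - 1) is the exponential generating function for the Bell numbers Bell_k: exp(e^x - 1) = sum_{k>=0} Bell_k x^k / k!.
So the coefficient of x^21 in 4 exp(e^x - 1) is 4 Bell_21 / 21!.
Computing: Bell_21 = 474869816156751 and 21! = 51090942171709440000, giving
4 * 474869816156751/51090942171709440000 = 158289938718917/4257578514309120000.

158289938718917/4257578514309120000


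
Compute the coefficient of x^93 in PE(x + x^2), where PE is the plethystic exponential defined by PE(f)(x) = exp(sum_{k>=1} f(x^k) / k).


With f(x) = x + x^2, the exponent is sum_{k>=1} (x^k + x^(2k)) / k = -ln(1 - x) - ln(1 - x^2). Exponentiating:
PE(x + x^2) = 1 / ((1 - x)(1 - x^2)).
This is the generating function for partitions of n into parts of size 1 or 2. The number of 2's can be any j in 0..46, and the rest are 1's, so
[x^93] = floor(93/2) + 1 = 47.

47


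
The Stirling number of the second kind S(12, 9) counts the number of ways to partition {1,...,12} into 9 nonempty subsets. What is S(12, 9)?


Using the explicit formula S(n,k) = (1/k!) sum_{j=0}^{k} (-1)^(k-j) C(k,j) j^n:
S(12, 9) = 22275
Equivalently, S(n,k) is n! times the coefficient of x^n in the EGF (e^x - 1)^k / k!.

22275


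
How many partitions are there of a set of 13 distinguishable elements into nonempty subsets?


Bell_13 can be computed from the Bell triangle or from Dobinski's identity Bell_n = (1/e) * sum_{k>=0} k^n / k!.
Computing Bell_13 = 27644437.

27644437


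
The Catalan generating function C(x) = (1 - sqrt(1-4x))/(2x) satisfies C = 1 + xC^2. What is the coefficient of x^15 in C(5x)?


Substituting x -> 5x scales the n-th coefficient by 5^n, so [x^15] C(5x) = 5^15 * C_15.
C_15 = C(2*15, 15)/(16) = 155117520/16 = 9694845.
So 5^15 * 9694845 = 30517578125 * 9694845 = 295863189697265625.

295863189697265625


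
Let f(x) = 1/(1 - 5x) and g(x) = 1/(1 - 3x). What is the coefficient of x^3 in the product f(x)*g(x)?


The coefficient of x^n in f*g is the Cauchy product: sum_{k=0}^{n} a^k * b^(n-k).
With a=5, b=3, n=3:
sum_{k=0}^{3} 5^k * 3^(3-k)
= 272

272


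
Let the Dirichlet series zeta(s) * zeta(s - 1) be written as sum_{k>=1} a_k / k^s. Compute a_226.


Convolution gives a_k = sum_{d | k} d * 1 = sum_{d | k} d = sigma(k), the sum of positive divisors of k.
For k = 226, the divisors are 1, 2, 113, 226, so
sigma(226) = 1 + 2 + 113 + 226 = 342.

342


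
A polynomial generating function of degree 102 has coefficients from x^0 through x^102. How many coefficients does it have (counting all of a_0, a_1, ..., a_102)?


A polynomial of degree 102 takes the form a_0 + a_1 x + ... + a_102 x^102.
The number of coefficients is 102 + 1 = 103.

103


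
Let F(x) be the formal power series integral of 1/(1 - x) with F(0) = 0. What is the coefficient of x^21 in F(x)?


1/(1 - x) = sum_{k>=0} x^k. Integrating termwise and using F(0) = 0 gives
F(x) = sum_{k>=0} x^(k+1) / (k+1) = sum_{m>=1} x^m / m = -ln(1 - x).
So the coefficient of x^21 is 1/21 = 1/21.

1/21


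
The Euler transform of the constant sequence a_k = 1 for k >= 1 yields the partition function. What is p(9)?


The Euler transform converts the sequence a_k = 1 into the number of integer partitions.
Using the recurrence or dynamic programming:
p(9) = 30

30


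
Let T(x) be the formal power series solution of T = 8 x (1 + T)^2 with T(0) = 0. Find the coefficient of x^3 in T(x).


Apply the Lagrange inversion formula: if T = 8 x * phi(T) with phi(t) = (1 + t)^2, then [x^n] T = 8^n * (1/n) [t^(n-1)] phi(t)^n = 8^n * (1/n) [t^(n-1)] (1 + t)^(2n) = 8^n * (1/n) C(2n, n-1).
Using the identity C(2n, n-1) = C(2n, n) * n / (n+1), the unscaled factor equals C(2n, n) / (n+1) = C_n, the n-th Catalan number.
For n = 3: C_3 = C(6, 3) / 4 = 20/4 = 5.
With the 8^3 = 512 factor, the coefficient is 512 * 5 = 2560.

2560


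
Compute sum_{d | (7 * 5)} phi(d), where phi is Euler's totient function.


First, 7 * 5 = 35. One classical identity is sum_{d | n} phi(d) = n (each k in [1, n] has a unique gcd with n, and among the k's with gcd(k, n) = n/d there are phi(d) of them). So the sum equals 35. We also verify directly:
Divisors of 35: 1, 5, 7, 35.
phi values: 1, 4, 6, 24.
Sum = 35.

35


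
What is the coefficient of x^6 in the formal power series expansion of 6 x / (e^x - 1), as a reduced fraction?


The exponential generating function for Bernoulli numbers is
x / (e^x - 1) = sum_{k>=0} B_k x^k / k!.
So the coefficient of x^6 in 6 x / (e^x - 1) is 6 B_6 / 6!.
Computing: B_6 = 1/42, 6! = 720, giving
6 * 1/42 / 720 = 1/5040.

1/5040


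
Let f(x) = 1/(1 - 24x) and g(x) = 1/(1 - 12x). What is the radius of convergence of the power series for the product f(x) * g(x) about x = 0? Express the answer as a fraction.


The radius of 1/(1 - 24x) is 1/24 (nearest singularity at x = 1/24), and the radius of 1/(1 - 12x) is 1/12.
The product f(x)*g(x) = 1/((1 - 24x)(1 - 12x)) has singularities at both 1/24 and 1/12, so its radius of convergence is the distance to the nearest one:
min(1/24, 1/12) = 1/24.

1/24


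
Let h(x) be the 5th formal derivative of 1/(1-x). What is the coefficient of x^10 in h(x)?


Differentiating 5 times: d^5/dx^5 [1/(1-x)] = 5!/(1-x)^6.
The expansion 1/(1-x)^6 = sum_{k>=0} C(k+5, 5) x^k, so the coefficient of x^n in 5!/(1-x)^6 is 5! * C(n+5, 5).
For n = 10: 120 * C(15, 5) = 120 * 3003 = 360360

360360


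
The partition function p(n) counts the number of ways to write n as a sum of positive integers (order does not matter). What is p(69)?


Using the generating function prod_{k>=1} 1/(1-x^k), we compute p(69).
By dynamic programming over parts 1 through 69:
p(69) = 3554345

3554345


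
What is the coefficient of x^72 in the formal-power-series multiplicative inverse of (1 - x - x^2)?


Let the inverse be f(x) = sum_{k>=0} a_k x^k. From f(x) * (1 - x - x^2) = 1 and matching coefficients:
 x^0: a_0 = 1.
 x^1: a_1 - a_0 = 0, so a_1 = 1.
 x^k (k >= 2): a_k - a_{k-1} - a_{k-2} = 0, i.e. a_k = a_{k-1} + a_{k-2}.
This is the Fibonacci-type recurrence shifted so that a_0 = a_1 = 1.
Iterating: a_0=1, a_1=1, a_2=2, a_3=3, a_4=5, a_5=8, a_6=13, a_7=21, a_8=34, a_9=55, ...
a_72 = 806515533049393.

806515533049393


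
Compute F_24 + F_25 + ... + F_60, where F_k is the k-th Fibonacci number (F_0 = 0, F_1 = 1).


Use the identity sum_{k=0}^{N} F_k = F_{N+2} - 1 (which follows from F_{k+2} - F_{k+1} = F_k). Then
sum_{k=24}^{60} F_k = (F_{62} - 1) - (F_{25} - 1) = F_{62} - F_{25}.
Computing: F_{62} = 4052739537881, F_{25} = 75025, so
Sum = 4052739537881 - 75025 = 4052739462856.

4052739462856


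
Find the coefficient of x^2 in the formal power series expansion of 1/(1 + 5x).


Write 1/(1 + c x) = 1/(1 - (-c) x) and apply the geometric-series identity
1/(1 - y) = sum_{k>=0} y^k to get 1/(1 + c x) = sum_{k>=0} (-c)^k x^k.
So the coefficient of x^k is (-c)^k = (-1)^k * c^k.
Here c = 5 and k = 2:
(-5)^2 = 1 * 25 = 25

25


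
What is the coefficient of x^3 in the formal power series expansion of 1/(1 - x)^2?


The expansion 1/(1 - x)^r = sum_{k>=0} C(k + r - 1, r - 1) x^k follows from the multiset / negative-binomial theorem (or from repeated differentiation of the geometric series).
For r = 2 and k = 3:
C(4, 1) = 24 / (1 * 6) = 4.

4


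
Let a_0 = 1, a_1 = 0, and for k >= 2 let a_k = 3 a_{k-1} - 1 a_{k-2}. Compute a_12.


Iterating the recurrence forward:
a_0 = 1
a_1 = 0
a_2 = 3*0 - 1*1 = -1
a_3 = 3*-1 - 1*0 = -3
a_4 = 3*-3 - 1*-1 = -8
a_5 = 3*-8 - 1*-3 = -21
a_6 = 3*-21 - 1*-8 = -55
a_7 = 3*-55 - 1*-21 = -144
a_8 = 3*-144 - 1*-55 = -377
a_9 = 3*-377 - 1*-144 = -987
a_10 = 3*-987 - 1*-377 = -2584
a_11 = 3*-2584 - 1*-987 = -6765
a_12 = 3*-6765 - 1*-2584 = -17711
So a_12 = -17711.

-17711


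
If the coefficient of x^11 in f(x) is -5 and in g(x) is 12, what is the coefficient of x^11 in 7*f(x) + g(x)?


Scalar multiplication scales coefficients: 7 * -5 = -35.
Then add the g coefficient: -35 + 12
= -23

-23


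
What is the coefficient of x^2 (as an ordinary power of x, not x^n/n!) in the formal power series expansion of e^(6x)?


The exponential series is e^y = sum_{k>=0} y^k / k!. Substituting y = 6x gives
e^(6x) = sum_{k>=0} 6^k x^k / k!.
So the coefficient of x^n is a^n/n! with a = 6, n = 2:
6^2 / 2! = 36/2 = 18

18


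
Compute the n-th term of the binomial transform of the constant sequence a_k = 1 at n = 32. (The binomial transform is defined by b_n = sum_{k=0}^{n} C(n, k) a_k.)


With a_k = 1 for all k, b_n = sum_{k=0}^{n} C(n, k) = 2^n by the binomial theorem.
For n = 32: 2^32 = 4294967296.

4294967296


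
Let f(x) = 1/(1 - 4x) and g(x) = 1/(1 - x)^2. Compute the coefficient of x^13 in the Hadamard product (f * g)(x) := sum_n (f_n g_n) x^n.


f has coefficients f_k = 4^k. For g = 1/(1 - x)^2 the coefficient is g_k = C(k + 1, 1) = k + 1. The Hadamard coefficient is (f * g)_k = 4^k * (k + 1).
For k = 13: 4^13 * 14 = 67108864 * 14 = 939524096.

939524096


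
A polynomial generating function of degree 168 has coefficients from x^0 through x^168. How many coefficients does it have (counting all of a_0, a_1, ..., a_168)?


A polynomial of degree 168 takes the form a_0 + a_1 x + ... + a_168 x^168.
The number of coefficients is 168 + 1 = 169.

169


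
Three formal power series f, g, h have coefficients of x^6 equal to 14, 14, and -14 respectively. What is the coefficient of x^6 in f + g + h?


Series addition is componentwise:
14 + 14 + -14
= 14

14


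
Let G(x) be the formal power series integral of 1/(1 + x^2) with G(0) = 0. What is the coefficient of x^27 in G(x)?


1/(1 + x^2) = sum_{j>=0} (-1)^j x^(2j). Integrating termwise with G(0) = 0:
G(x) = sum_{j>=0} (-1)^j x^(2j+1) / (2j+1) = arctan(x).
Only odd powers are nonzero. For x^27 write 27 = 2*13 + 1, giving
(-1)^13 / 27 = -1/27 = -1/27.

-1/27


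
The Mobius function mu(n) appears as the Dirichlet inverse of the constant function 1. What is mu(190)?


190 = 2 * 5 * 19 (all distinct primes).
mu(190) = (-1)^3 = -1

-1


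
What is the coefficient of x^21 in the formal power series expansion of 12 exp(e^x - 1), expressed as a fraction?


exp(e^x - 1) is the exponential generating function for the Bell numbers Bell_k: exp(e^x - 1) = sum_{k>=0} Bell_k x^k / k!.
So the coefficient of x^21 in 12 exp(e^x - 1) is 12 Bell_21 / 21!.
Computing: Bell_21 = 474869816156751 and 21! = 51090942171709440000, giving
12 * 474869816156751/51090942171709440000 = 158289938718917/1419192838103040000.

158289938718917/1419192838103040000


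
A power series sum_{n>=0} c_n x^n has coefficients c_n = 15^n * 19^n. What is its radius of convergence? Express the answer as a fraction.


By the root test (Cauchy-Hadamard), the radius is R = 1 / limsup_n |c_n|^(1/n).
Here |c_n|^(1/n) = (15^n * 19^n)^(1/n) = 15 * 19 = 285 for all n.
So R = 1/285 = 1/285.

1/285


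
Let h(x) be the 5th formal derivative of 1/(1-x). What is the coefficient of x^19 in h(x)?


Differentiating 5 times: d^5/dx^5 [1/(1-x)] = 5!/(1-x)^6.
The expansion 1/(1-x)^6 = sum_{k>=0} C(k+5, 5) x^k, so the coefficient of x^n in 5!/(1-x)^6 is 5! * C(n+5, 5).
For n = 19: 120 * C(24, 5) = 120 * 42504 = 5100480

5100480


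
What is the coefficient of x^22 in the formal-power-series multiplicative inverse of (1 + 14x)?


The inverse is 1/(1 + 14x). Apply the geometric identity 1/(1 - y) = sum_{k>=0} y^k with y = -14x:
1/(1 + 14x) = sum_{k>=0} (-14)^k x^k.
So the coefficient of x^22 is (-14)^22 = 16398978063355821105872896.

16398978063355821105872896


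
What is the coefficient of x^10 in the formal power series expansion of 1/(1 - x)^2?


The expansion 1/(1 - x)^r = sum_{k>=0} C(k + r - 1, r - 1) x^k follows from the multiset / negative-binomial theorem (or from repeated differentiation of the geometric series).
For r = 2 and k = 10:
C(11, 1) = 39916800 / (1 * 3628800) = 11.

11


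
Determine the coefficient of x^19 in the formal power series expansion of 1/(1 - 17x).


The geometric series identity gives 1/(1 - c x) = sum_{k>=0} c^k x^k, so the coefficient of x^k is c^k.
Here c = 17 and k = 19.
Computing: 17^19 = 239072435685151324847153

239072435685151324847153


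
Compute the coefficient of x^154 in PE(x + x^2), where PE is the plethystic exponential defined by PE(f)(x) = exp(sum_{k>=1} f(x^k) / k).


With f(x) = x + x^2, the exponent is sum_{k>=1} (x^k + x^(2k)) / k = -ln(1 - x) - ln(1 - x^2). Exponentiating:
PE(x + x^2) = 1 / ((1 - x)(1 - x^2)).
This is the generating function for partitions of n into parts of size 1 or 2. The number of 2's can be any j in 0..77, and the rest are 1's, so
[x^154] = floor(154/2) + 1 = 78.

78


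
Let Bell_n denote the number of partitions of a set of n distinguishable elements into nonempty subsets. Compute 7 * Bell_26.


Bell_26 can be computed from the Bell triangle or from Dobinski's identity Bell_n = (1/e) * sum_{k>=0} k^n / k!.
Computing Bell_26 = 49631246523618756274.
Then 7 * 49631246523618756274 = 347418725665331293918.

347418725665331293918


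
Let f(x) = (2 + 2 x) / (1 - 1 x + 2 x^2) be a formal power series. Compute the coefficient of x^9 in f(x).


Write f(x) = sum_{k>=0} a_k x^k. Multiplying both sides by 1 - 1 x + 2 x^2 gives
(1 - 1 x + 2 x^2) sum_{k>=0} a_k x^k = 2 + 2 x.
Matching coefficients:
 x^0: a_0 = 2
 x^1: a_1 - 1 a_0 = 2  =>  a_1 = 1*2 + 2 = 4
 x^k (k >= 2): a_k = 1 a_{k-1} - 2 a_{k-2}.
Iterating: a_2 = 0, a_3 = -8, a_4 = -8, a_5 = 8, a_6 = 24, a_7 = 8, a_8 = -40, a_9 = -56.
So the coefficient of x^9 is -56.

-56


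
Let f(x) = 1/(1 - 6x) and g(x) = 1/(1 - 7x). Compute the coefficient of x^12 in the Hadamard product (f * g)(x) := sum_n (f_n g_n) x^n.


f has coefficients f_k = 6^k and g has coefficients g_k = 7^k, so the Hadamard product has coefficient (f*g)_k = 6^k * 7^k = 42^k.
For k = 12: 42^12 = 30129469486639681536.

30129469486639681536


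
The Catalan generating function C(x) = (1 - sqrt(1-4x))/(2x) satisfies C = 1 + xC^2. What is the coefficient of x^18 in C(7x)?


Substituting x -> 7x scales the n-th coefficient by 7^n, so [x^18] C(7x) = 7^18 * C_18.
C_18 = C(2*18, 18)/(19) = 9075135300/19 = 477638700.
So 7^18 * 477638700 = 1628413597910449 * 477638700 = 777793353968269576776300.

777793353968269576776300


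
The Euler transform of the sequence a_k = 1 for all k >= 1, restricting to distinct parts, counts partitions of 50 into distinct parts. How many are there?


Partitions of 50 into distinct parts can be computed via generating function.
Product (1+x)(1+x^2)(1+x^3)...
The coefficient of x^50 = 3658

3658


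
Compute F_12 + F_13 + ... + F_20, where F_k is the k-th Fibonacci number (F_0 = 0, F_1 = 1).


Use the identity sum_{k=0}^{N} F_k = F_{N+2} - 1 (which follows from F_{k+2} - F_{k+1} = F_k). Then
sum_{k=12}^{20} F_k = (F_{22} - 1) - (F_{13} - 1) = F_{22} - F_{13}.
Computing: F_{22} = 17711, F_{13} = 233, so
Sum = 17711 - 233 = 17478.

17478


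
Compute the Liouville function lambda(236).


The Liouville function is lambda(k) = (-1)^Omega(k), where Omega(k) counts the prime factors of k with multiplicity.
Factoring: 236 = 2 * 2 * 59, so Omega(236) = 3.
lambda(236) = (-1)^3 = -1.

-1


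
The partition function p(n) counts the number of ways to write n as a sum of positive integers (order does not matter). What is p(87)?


Using the generating function prod_{k>=1} 1/(1-x^k), we compute p(87).
By dynamic programming over parts 1 through 87:
p(87) = 38887673

38887673


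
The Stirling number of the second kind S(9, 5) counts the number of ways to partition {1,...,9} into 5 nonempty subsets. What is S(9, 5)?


Using the explicit formula S(n,k) = (1/k!) sum_{j=0}^{k} (-1)^(k-j) C(k,j) j^n:
S(9, 5) = 6951
Equivalently, S(n,k) is n! times the coefficient of x^n in the EGF (e^x - 1)^k / k!.

6951


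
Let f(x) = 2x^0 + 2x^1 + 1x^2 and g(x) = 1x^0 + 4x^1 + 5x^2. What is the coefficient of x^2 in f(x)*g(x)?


Cauchy product at x^2:
2*5 + 2*4 + 1*1
= 19

19


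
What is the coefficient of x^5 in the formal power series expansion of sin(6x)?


The Maclaurin series is sin(t) = sum_{k>=0} (-1)^k t^(2k+1) / (2k+1)!, so substituting t = 6x, only odd powers of x are nonzero, with coefficient of x^(2k+1) equal to (-1)^k 6^(2k+1) / (2k+1)!.
Write 5 = 2*2 + 1, giving the coefficient (-1)^2 * 6^5 / 5! = 7776/120 = 324/5.

324/5


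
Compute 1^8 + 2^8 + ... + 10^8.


This power sum has a closed form given by Faulhaber's formula
sum_{k=1}^{m} k^p = (1 / (p + 1)) * sum_{j=0}^{p} C(p + 1, j) B_j m^(p + 1 - j),
but for small m direct computation is fastest:
1 + 256 + 6561 + 65536 + 390625 + 1679616 + 5764801 + 16777216 + 43046721 + 100000000 = 167731333.

167731333


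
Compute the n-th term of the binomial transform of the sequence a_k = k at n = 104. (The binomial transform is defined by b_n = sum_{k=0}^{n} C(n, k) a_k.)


With a_k = k, b_n = sum_{k=0}^{n} C(n, k) k. Using k * C(n, k) = n * C(n-1, k-1) gives b_n = n * sum_{k>=1} C(n-1, k-1) = n * 2^(n-1).
For n = 104: 104 * 2^103 = 104 * 10141204801825835211973625643008 = 1054685299389886862045257066872832.

1054685299389886862045257066872832


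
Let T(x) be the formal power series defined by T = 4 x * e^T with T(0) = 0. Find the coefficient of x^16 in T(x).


Apply the Lagrange inversion formula: if T = 4 x * phi(T) with phi(t) = e^t, then
[x^n] T = 4^n * (1/n) [t^(n-1)] phi(t)^n = 4^n * (1/n) [t^(n-1)] e^(n t) = 4^n * (1/n) * n^(n-1) / (n-1)! = 4^n * n^(n-1) / n!.
When c = 1 this is the Cayley count of rooted labeled trees on n vertices, divided by n!.
For n = 16: 4^16 * 16^15 / 16! = 4294967296 * 1152921504606846976/20922789888000 = 151115727451828646838272/638512875.

151115727451828646838272/638512875
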